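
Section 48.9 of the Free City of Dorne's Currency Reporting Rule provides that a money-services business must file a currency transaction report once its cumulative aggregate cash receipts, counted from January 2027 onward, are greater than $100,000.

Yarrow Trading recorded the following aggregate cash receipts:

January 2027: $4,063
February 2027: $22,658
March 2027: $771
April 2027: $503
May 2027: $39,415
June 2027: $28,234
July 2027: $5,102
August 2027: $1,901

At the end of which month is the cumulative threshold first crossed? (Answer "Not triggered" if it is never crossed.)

Through January 2027: $4,063
Through February 2027: $26,721
Through March 2027: $27,492
Through April 2027: $27,995
Through May 2027: $67,410
Through June 2027: $95,644
Through July 2027: $100,746 ← exceeds threshold

July 2027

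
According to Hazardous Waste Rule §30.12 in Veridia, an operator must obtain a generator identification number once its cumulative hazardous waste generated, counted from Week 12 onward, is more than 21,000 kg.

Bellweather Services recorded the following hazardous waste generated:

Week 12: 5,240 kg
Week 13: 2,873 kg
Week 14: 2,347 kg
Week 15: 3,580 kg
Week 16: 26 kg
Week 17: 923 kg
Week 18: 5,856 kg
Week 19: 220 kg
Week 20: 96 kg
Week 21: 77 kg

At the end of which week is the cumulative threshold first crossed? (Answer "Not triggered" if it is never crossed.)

Week 19

Through Week 12: 5,240 kg
Through Week 13: 8,113 kg
Through Week 14: 10,460 kg
Through Week 15: 14,040 kg
Through Week 16: 14,066 kg
Through Week 17: 14,989 kg
Through Week 18: 20,845 kg
Through Week 19: 21,065 kg ← exceeds threshold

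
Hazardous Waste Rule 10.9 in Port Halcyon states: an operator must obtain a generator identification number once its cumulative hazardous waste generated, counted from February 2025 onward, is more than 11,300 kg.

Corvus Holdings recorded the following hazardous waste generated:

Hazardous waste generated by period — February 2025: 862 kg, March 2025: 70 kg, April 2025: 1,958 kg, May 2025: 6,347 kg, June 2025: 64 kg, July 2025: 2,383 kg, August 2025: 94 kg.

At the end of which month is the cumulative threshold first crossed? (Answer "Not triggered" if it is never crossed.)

July 2025

Through February 2025: 862 kg
Through March 2025: 932 kg
Through April 2025: 2,890 kg
Through May 2025: 9,237 kg
Through June 2025: 9,301 kg
Through July 2025: 11,684 kg ← exceeds threshold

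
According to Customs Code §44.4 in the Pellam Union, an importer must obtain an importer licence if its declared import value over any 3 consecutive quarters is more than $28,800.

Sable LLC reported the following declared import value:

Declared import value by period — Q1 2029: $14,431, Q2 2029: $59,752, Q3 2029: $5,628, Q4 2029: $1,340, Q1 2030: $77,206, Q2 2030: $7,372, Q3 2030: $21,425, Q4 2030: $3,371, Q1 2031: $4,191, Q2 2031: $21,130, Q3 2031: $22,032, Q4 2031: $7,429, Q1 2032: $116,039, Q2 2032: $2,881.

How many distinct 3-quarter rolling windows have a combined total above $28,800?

11

Q1 2029–Q3 2029: $14,431 + $59,752 + $5,628 = $79,811 (over)
Q2 2029–Q4 2029: $59,752 + $5,628 + $1,340 = $66,720 (over)
Q3 2029–Q1 2030: $5,628 + $1,340 + $77,206 = $84,174 (over)
Q4 2029–Q2 2030: $1,340 + $77,206 + $7,372 = $85,918 (over)
Q1 2030–Q3 2030: $77,206 + $7,372 + $21,425 = $106,003 (over)
Q2 2030–Q4 2030: $7,372 + $21,425 + $3,371 = $32,168 (over)
Q3 2030–Q1 2031: $21,425 + $3,371 + $4,191 = $28,987 (over)
Q4 2030–Q2 2031: $3,371 + $4,191 + $21,130 = $28,692 (under)
Q1 2031–Q3 2031: $4,191 + $21,130 + $22,032 = $47,353 (over)
Q2 2031–Q4 2031: $21,130 + $22,032 + $7,429 = $50,591 (over)
Q3 2031–Q1 2032: $22,032 + $7,429 + $116,039 = $145,500 (over)
Q4 2031–Q2 2032: $7,429 + $116,039 + $2,881 = $126,349 (over)
11 windows exceed the threshold.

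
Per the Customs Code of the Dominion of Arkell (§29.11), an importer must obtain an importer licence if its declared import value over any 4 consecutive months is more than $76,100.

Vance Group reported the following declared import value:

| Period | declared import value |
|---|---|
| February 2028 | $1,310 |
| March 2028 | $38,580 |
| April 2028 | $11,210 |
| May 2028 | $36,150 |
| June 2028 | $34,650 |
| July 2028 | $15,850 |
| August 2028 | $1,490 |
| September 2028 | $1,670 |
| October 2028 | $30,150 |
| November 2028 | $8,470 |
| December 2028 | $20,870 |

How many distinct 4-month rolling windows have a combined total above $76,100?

February 2028–May 2028: $1,310 + $38,580 + $11,210 + $36,150 = $87,250 (over)
March 2028–June 2028: $38,580 + $11,210 + $36,150 + $34,650 = $120,590 (over)
April 2028–July 2028: $11,210 + $36,150 + $34,650 + $15,850 = $97,860 (over)
May 2028–August 2028: $36,150 + $34,650 + $15,850 + $1,490 = $88,140 (over)
June 2028–September 2028: $34,650 + $15,850 + $1,490 + $1,670 = $53,660 (under)
July 2028–October 2028: $15,850 + $1,490 + $1,670 + $30,150 = $49,160 (under)
August 2028–November 2028: $1,490 + $1,670 + $30,150 + $8,470 = $41,780 (under)
September 2028–December 2028: $1,670 + $30,150 + $8,470 + $20,870 = $61,160 (under)
4 windows exceed the threshold.

4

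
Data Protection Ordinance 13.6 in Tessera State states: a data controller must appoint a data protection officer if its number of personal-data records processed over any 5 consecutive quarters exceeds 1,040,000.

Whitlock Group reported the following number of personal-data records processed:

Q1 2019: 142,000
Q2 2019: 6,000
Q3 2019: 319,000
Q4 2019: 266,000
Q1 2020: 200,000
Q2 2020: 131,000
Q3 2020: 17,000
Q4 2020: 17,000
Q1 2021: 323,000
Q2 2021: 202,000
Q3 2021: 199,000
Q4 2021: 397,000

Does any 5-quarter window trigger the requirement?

Q1 2019–Q1 2020: 142,000 + 6,000 + 319,000 + 266,000 + 200,000 = 933,000 (under)
Q2 2019–Q2 2020: 6,000 + 319,000 + 266,000 + 200,000 + 131,000 = 922,000 (under)
Q3 2019–Q3 2020: 319,000 + 266,000 + 200,000 + 131,000 + 17,000 = 933,000 (under)
Q4 2019–Q4 2020: 266,000 + 200,000 + 131,000 + 17,000 + 17,000 = 631,000 (under)
Q1 2020–Q1 2021: 200,000 + 131,000 + 17,000 + 17,000 + 323,000 = 688,000 (under)
Q2 2020–Q2 2021: 131,000 + 17,000 + 17,000 + 323,000 + 202,000 = 690,000 (under)
Q3 2020–Q3 2021: 17,000 + 17,000 + 323,000 + 202,000 + 199,000 = 758,000 (under)
Q4 2020–Q4 2021: 17,000 + 323,000 + 202,000 + 199,000 + 397,000 = 1,138,000 (over)
At least one window exceeds 1,040,000.

Yes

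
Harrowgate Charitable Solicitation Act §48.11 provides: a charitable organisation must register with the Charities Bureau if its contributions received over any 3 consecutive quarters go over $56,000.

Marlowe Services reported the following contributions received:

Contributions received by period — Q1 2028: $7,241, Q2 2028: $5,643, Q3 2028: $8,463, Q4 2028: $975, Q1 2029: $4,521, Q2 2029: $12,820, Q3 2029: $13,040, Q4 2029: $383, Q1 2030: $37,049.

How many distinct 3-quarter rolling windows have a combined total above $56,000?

0

Q1 2028–Q3 2028: $7,241 + $5,643 + $8,463 = $21,347 (under)
Q2 2028–Q4 2028: $5,643 + $8,463 + $975 = $15,081 (under)
Q3 2028–Q1 2029: $8,463 + $975 + $4,521 = $13,959 (under)
Q4 2028–Q2 2029: $975 + $4,521 + $12,820 = $18,316 (under)
Q1 2029–Q3 2029: $4,521 + $12,820 + $13,040 = $30,381 (under)
Q2 2029–Q4 2029: $12,820 + $13,040 + $383 = $26,243 (under)
Q3 2029–Q1 2030: $13,040 + $383 + $37,049 = $50,472 (under)
0 windows exceed the threshold.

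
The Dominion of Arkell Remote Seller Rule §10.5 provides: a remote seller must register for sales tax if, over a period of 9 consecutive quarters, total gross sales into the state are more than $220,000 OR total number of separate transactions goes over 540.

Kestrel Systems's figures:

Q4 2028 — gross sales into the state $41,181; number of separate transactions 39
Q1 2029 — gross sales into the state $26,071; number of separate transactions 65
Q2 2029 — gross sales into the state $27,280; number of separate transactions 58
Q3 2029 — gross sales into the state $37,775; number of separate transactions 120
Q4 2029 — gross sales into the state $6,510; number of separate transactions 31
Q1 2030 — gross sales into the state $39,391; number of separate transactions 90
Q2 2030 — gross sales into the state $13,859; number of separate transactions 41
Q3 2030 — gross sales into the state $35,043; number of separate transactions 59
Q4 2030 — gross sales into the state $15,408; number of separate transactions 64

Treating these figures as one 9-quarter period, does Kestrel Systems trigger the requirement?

Yes

Total gross sales into the state: $41,181 + $26,071 + $27,280 + $37,775 + $6,510 + $39,391 + $13,859 + $35,043 + $15,408 = $242,518 (> $220,000).
Total number of separate transactions: 39 + 65 + 58 + 120 + 31 + 90 + 41 + 59 + 64 = 567 (> 540).
The test is 'or': at least one threshold is exceeded.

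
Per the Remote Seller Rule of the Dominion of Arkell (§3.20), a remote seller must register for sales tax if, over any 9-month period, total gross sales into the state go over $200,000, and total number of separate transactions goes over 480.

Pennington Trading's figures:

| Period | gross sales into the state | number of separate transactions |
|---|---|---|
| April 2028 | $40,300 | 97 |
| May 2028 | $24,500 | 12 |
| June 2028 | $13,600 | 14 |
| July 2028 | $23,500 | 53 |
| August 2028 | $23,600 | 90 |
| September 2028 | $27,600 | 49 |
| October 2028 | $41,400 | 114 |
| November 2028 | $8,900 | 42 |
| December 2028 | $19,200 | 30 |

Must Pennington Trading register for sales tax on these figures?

Total gross sales into the state: $40,300 + $24,500 + $13,600 + $23,500 + $23,600 + $27,600 + $41,400 + $8,900 + $19,200 = $222,600 (> $200,000).
Total number of separate transactions: 97 + 12 + 14 + 53 + 90 + 49 + 114 + 42 + 30 = 501 (> 480).
The test is 'and': both thresholds are exceeded.

Yes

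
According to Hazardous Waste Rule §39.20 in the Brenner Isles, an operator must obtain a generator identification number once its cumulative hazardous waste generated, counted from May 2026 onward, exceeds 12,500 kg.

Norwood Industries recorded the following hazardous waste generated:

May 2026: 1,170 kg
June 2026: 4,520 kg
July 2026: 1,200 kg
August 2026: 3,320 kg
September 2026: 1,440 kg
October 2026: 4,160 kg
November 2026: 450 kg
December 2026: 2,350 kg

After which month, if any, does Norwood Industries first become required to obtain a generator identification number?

October 2026

Through May 2026: 1,170 kg
Through June 2026: 5,690 kg
Through July 2026: 6,890 kg
Through August 2026: 10,210 kg
Through September 2026: 11,650 kg
Through October 2026: 15,810 kg ← exceeds threshold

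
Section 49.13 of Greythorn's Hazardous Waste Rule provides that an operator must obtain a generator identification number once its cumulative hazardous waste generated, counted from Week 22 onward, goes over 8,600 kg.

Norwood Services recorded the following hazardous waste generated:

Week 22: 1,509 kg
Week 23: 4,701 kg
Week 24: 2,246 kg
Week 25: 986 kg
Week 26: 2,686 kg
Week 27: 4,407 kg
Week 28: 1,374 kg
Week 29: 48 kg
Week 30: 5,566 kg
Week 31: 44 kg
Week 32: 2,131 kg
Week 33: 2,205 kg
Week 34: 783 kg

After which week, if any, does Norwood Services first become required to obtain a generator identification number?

Through Week 22: 1,509 kg
Through Week 23: 6,210 kg
Through Week 24: 8,456 kg
Through Week 25: 9,442 kg ← exceeds threshold

Week 25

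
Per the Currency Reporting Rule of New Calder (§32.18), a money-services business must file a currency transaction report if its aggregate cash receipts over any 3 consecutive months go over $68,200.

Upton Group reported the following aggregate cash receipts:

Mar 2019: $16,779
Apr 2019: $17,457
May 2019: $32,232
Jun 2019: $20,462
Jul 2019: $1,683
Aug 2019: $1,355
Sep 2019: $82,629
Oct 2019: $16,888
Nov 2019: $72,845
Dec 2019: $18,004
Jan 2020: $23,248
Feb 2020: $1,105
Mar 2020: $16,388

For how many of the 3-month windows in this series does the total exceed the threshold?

6

Mar 2019–May 2019: $16,779 + $17,457 + $32,232 = $66,468 (under)
Apr 2019–Jun 2019: $17,457 + $32,232 + $20,462 = $70,151 (over)
May 2019–Jul 2019: $32,232 + $20,462 + $1,683 = $54,377 (under)
Jun 2019–Aug 2019: $20,462 + $1,683 + $1,355 = $23,500 (under)
Jul 2019–Sep 2019: $1,683 + $1,355 + $82,629 = $85,667 (over)
Aug 2019–Oct 2019: $1,355 + $82,629 + $16,888 = $100,872 (over)
Sep 2019–Nov 2019: $82,629 + $16,888 + $72,845 = $172,362 (over)
Oct 2019–Dec 2019: $16,888 + $72,845 + $18,004 = $107,737 (over)
Nov 2019–Jan 2020: $72,845 + $18,004 + $23,248 = $114,097 (over)
Dec 2019–Feb 2020: $18,004 + $23,248 + $1,105 = $42,357 (under)
Jan 2020–Mar 2020: $23,248 + $1,105 + $16,388 = $40,741 (under)
6 windows exceed the threshold.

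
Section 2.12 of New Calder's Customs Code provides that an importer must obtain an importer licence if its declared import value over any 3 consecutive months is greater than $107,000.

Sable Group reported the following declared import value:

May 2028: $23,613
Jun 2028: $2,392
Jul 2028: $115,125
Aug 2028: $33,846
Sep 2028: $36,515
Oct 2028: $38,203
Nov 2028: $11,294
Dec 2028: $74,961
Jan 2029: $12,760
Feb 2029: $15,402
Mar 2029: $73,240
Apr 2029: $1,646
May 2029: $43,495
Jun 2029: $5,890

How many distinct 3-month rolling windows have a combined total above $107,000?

6

May 2028–Jul 2028: $23,613 + $2,392 + $115,125 = $141,130 (over)
Jun 2028–Aug 2028: $2,392 + $115,125 + $33,846 = $151,363 (over)
Jul 2028–Sep 2028: $115,125 + $33,846 + $36,515 = $185,486 (over)
Aug 2028–Oct 2028: $33,846 + $36,515 + $38,203 = $108,564 (over)
Sep 2028–Nov 2028: $36,515 + $38,203 + $11,294 = $86,012 (under)
Oct 2028–Dec 2028: $38,203 + $11,294 + $74,961 = $124,458 (over)
Nov 2028–Jan 2029: $11,294 + $74,961 + $12,760 = $99,015 (under)
Dec 2028–Feb 2029: $74,961 + $12,760 + $15,402 = $103,123 (under)
Jan 2029–Mar 2029: $12,760 + $15,402 + $73,240 = $101,402 (under)
Feb 2029–Apr 2029: $15,402 + $73,240 + $1,646 = $90,288 (under)
Mar 2029–May 2029: $73,240 + $1,646 + $43,495 = $118,381 (over)
Apr 2029–Jun 2029: $1,646 + $43,495 + $5,890 = $51,031 (under)
6 windows exceed the threshold.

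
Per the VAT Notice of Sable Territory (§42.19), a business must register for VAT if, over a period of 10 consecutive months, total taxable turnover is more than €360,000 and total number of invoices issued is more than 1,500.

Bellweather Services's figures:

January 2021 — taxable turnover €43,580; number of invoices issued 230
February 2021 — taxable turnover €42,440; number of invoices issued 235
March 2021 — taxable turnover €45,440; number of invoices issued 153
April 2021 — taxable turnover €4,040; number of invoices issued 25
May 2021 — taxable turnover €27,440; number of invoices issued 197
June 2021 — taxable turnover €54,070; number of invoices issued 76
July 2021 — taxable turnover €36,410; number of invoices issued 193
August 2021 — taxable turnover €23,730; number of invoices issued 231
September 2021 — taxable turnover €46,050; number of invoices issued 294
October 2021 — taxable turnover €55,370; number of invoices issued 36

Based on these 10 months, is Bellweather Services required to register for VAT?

Yes

Total taxable turnover: €43,580 + €42,440 + €45,440 + €4,040 + €27,440 + €54,070 + €36,410 + €23,730 + €46,050 + €55,370 = €378,570 (> €360,000).
Total number of invoices issued: 230 + 235 + 153 + 25 + 197 + 76 + 193 + 231 + 294 + 36 = 1,670 (> 1,500).
The test is 'and': both thresholds are exceeded.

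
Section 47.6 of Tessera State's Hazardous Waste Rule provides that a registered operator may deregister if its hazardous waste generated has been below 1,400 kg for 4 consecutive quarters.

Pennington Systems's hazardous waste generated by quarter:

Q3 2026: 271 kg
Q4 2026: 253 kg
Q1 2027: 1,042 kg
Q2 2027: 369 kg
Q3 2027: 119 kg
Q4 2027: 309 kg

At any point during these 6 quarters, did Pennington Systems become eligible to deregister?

Yes

Quarters below 1,400 kg: Q3 2026, Q4 2026, Q1 2027, Q2 2027, Q3 2027, Q4 2027.
Longest run of consecutive quarters below the threshold: 6.
6 ≥ 4, so Pennington Systems became eligible.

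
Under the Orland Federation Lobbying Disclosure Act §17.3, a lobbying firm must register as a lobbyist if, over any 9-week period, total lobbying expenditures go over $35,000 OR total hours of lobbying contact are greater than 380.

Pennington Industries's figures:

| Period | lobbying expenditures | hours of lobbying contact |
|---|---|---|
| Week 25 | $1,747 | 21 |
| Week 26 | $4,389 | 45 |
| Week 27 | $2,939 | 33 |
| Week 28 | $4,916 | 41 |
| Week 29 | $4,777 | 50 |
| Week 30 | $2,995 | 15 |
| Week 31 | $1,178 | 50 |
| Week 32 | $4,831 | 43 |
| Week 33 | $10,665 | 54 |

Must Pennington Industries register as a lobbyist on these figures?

Total lobbying expenditures: $1,747 + $4,389 + $2,939 + $4,916 + $4,777 + $2,995 + $1,178 + $4,831 + $10,665 = $38,437 (> $35,000).
Total hours of lobbying contact: 21 + 45 + 33 + 41 + 50 + 15 + 50 + 43 + 54 = 352 (≤ 380).
The test is 'or': at least one threshold is exceeded.

Yes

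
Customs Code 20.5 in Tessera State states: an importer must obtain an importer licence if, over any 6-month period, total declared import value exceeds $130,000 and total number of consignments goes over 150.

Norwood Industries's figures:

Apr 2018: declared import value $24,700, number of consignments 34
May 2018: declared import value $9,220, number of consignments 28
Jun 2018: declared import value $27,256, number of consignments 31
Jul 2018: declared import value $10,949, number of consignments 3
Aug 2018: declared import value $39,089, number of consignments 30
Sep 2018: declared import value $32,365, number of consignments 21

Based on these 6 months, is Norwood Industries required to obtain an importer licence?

No

Total declared import value: $24,700 + $9,220 + $27,256 + $10,949 + $39,089 + $32,365 = $143,579 (> $130,000).
Total number of consignments: 34 + 28 + 31 + 3 + 30 + 21 = 147 (≤ 150).
The test is 'and': the rule requires both, and at least one is not exceeded.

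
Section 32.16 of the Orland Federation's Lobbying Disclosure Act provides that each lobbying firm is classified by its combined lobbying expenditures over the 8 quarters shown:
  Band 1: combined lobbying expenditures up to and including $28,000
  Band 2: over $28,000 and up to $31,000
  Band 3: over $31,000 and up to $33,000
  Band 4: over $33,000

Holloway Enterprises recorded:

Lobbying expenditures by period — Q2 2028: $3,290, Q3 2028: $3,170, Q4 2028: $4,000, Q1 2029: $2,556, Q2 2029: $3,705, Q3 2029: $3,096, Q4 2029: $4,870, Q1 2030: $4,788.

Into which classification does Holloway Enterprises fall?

Band 2

Combined lobbying expenditures: $3,290 + $3,170 + $4,000 + $2,556 + $3,705 + $3,096 + $4,870 + $4,788 = $29,475.
$28,000 < $29,475 ≤ $31,000, so Band 2 applies.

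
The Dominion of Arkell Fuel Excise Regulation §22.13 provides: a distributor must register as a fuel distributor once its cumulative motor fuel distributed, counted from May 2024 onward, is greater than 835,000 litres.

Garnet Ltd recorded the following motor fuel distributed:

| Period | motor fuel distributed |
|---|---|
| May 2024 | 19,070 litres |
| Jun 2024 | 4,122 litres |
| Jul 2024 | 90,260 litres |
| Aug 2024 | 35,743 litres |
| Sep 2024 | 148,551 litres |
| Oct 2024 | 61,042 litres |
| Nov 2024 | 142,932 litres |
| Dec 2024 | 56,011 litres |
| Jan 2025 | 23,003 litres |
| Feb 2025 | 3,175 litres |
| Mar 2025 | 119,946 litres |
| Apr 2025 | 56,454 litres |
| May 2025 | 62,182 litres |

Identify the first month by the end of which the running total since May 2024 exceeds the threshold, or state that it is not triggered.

Not triggered

Through May 2024: 19,070 litres
Through Jun 2024: 23,192 litres
Through Jul 2024: 113,452 litres
Through Aug 2024: 149,195 litres
Through Sep 2024: 297,746 litres
Through Oct 2024: 358,788 litres
Through Nov 2024: 501,720 litres
Through Dec 2024: 557,731 litres
Through Jan 2025: 580,734 litres
Through Feb 2025: 583,909 litres
Through Mar 2025: 703,855 litres
Through Apr 2025: 760,309 litres
Through May 2025: 822,491 litres
Final cumulative total 822,491 litres ≤ 835,000 litres; the threshold is never exceeded.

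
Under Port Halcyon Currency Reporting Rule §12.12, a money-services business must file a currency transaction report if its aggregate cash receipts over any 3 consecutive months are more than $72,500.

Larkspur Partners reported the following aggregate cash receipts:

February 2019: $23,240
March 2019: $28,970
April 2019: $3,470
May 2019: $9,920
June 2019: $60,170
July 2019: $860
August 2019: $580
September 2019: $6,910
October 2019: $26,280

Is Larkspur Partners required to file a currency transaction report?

February 2019–April 2019: $23,240 + $28,970 + $3,470 = $55,680 (under)
March 2019–May 2019: $28,970 + $3,470 + $9,920 = $42,360 (under)
April 2019–June 2019: $3,470 + $9,920 + $60,170 = $73,560 (over)
May 2019–July 2019: $9,920 + $60,170 + $860 = $70,950 (under)
June 2019–August 2019: $60,170 + $860 + $580 = $61,610 (under)
July 2019–September 2019: $860 + $580 + $6,910 = $8,350 (under)
August 2019–October 2019: $580 + $6,910 + $26,280 = $33,770 (under)
At least one window exceeds $72,500.

Yes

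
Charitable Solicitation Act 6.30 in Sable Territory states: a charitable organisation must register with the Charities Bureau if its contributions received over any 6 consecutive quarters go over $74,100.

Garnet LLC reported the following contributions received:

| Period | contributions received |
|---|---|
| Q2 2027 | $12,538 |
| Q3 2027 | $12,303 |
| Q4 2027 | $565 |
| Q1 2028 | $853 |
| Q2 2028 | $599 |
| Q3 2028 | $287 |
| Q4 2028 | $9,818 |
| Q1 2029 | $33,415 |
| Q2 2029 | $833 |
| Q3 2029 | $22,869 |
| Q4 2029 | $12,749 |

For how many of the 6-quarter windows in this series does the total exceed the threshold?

1

Q2 2027–Q3 2028: $12,538 + $12,303 + $565 + $853 + $599 + $287 = $27,145 (under)
Q3 2027–Q4 2028: $12,303 + $565 + $853 + $599 + $287 + $9,818 = $24,425 (under)
Q4 2027–Q1 2029: $565 + $853 + $599 + $287 + $9,818 + $33,415 = $45,537 (under)
Q1 2028–Q2 2029: $853 + $599 + $287 + $9,818 + $33,415 + $833 = $45,805 (under)
Q2 2028–Q3 2029: $599 + $287 + $9,818 + $33,415 + $833 + $22,869 = $67,821 (under)
Q3 2028–Q4 2029: $287 + $9,818 + $33,415 + $833 + $22,869 + $12,749 = $79,971 (over)
1 window exceeds the threshold.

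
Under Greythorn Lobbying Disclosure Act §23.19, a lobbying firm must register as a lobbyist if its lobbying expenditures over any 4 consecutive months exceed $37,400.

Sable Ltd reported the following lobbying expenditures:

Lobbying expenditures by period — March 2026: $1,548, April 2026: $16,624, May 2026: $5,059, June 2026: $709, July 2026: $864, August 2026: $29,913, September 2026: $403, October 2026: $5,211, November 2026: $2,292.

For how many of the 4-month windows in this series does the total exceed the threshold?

1

March 2026–June 2026: $1,548 + $16,624 + $5,059 + $709 = $23,940 (under)
April 2026–July 2026: $16,624 + $5,059 + $709 + $864 = $23,256 (under)
May 2026–August 2026: $5,059 + $709 + $864 + $29,913 = $36,545 (under)
June 2026–September 2026: $709 + $864 + $29,913 + $403 = $31,889 (under)
July 2026–October 2026: $864 + $29,913 + $403 + $5,211 = $36,391 (under)
August 2026–November 2026: $29,913 + $403 + $5,211 + $2,292 = $37,819 (over)
1 window exceeds the threshold.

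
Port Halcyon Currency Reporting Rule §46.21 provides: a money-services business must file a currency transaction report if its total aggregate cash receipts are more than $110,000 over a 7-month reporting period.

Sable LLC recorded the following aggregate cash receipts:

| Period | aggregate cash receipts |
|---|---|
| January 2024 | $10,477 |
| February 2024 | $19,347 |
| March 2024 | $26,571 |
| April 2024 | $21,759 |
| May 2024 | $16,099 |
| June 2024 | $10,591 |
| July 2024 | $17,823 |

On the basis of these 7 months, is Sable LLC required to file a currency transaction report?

Yes

Total aggregate cash receipts: $10,477 + $19,347 + $26,571 + $21,759 + $16,099 + $10,591 + $17,823 = $122,667.
$122,667 > $110,000, so the threshold is exceeded.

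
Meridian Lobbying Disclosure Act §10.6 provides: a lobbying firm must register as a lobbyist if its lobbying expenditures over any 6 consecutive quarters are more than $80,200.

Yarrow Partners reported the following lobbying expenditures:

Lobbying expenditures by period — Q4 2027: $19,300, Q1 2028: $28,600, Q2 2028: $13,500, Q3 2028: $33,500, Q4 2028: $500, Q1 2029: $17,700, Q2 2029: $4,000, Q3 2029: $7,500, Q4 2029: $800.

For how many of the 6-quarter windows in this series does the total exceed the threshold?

Q4 2027–Q1 2029: $19,300 + $28,600 + $13,500 + $33,500 + $500 + $17,700 = $113,100 (over)
Q1 2028–Q2 2029: $28,600 + $13,500 + $33,500 + $500 + $17,700 + $4,000 = $97,800 (over)
Q2 2028–Q3 2029: $13,500 + $33,500 + $500 + $17,700 + $4,000 + $7,500 = $76,700 (under)
Q3 2028–Q4 2029: $33,500 + $500 + $17,700 + $4,000 + $7,500 + $800 = $64,000 (under)
2 windows exceed the threshold.

2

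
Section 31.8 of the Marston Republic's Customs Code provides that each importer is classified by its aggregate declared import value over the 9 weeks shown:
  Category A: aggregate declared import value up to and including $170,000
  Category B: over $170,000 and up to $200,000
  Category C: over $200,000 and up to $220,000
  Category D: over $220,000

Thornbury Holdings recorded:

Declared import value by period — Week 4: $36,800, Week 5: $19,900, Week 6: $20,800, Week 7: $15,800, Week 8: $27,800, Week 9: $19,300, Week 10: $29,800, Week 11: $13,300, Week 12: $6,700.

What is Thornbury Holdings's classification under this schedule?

Category B

Aggregate declared import value: $36,800 + $19,900 + $20,800 + $15,800 + $27,800 + $19,300 + $29,800 + $13,300 + $6,700 = $190,200.
$170,000 < $190,200 ≤ $200,000, so Category B applies.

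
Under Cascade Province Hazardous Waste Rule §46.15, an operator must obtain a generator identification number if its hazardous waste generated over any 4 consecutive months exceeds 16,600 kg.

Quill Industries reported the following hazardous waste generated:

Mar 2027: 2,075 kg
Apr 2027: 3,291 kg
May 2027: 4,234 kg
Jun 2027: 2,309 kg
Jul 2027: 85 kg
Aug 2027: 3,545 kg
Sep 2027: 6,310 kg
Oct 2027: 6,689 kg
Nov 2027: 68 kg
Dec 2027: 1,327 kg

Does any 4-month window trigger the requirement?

Mar 2027–Jun 2027: 2,075 kg + 3,291 kg + 4,234 kg + 2,309 kg = 11,909 kg (under)
Apr 2027–Jul 2027: 3,291 kg + 4,234 kg + 2,309 kg + 85 kg = 9,919 kg (under)
May 2027–Aug 2027: 4,234 kg + 2,309 kg + 85 kg + 3,545 kg = 10,173 kg (under)
Jun 2027–Sep 2027: 2,309 kg + 85 kg + 3,545 kg + 6,310 kg = 12,249 kg (under)
Jul 2027–Oct 2027: 85 kg + 3,545 kg + 6,310 kg + 6,689 kg = 16,629 kg (over)
Aug 2027–Nov 2027: 3,545 kg + 6,310 kg + 6,689 kg + 68 kg = 16,612 kg (over)
Sep 2027–Dec 2027: 6,310 kg + 6,689 kg + 68 kg + 1,327 kg = 14,394 kg (under)
At least one window exceeds 16,600 kg.

Yes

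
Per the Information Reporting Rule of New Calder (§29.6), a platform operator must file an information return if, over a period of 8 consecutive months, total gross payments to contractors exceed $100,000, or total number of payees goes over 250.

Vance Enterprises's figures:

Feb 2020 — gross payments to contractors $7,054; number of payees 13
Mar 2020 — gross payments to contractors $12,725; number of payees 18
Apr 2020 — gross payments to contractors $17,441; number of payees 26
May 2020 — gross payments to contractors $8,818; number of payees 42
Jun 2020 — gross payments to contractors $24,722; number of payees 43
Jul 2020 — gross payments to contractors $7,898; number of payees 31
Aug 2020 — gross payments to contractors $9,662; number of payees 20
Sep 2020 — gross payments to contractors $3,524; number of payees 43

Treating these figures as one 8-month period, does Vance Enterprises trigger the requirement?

Total gross payments to contractors: $7,054 + $12,725 + $17,441 + $8,818 + $24,722 + $7,898 + $9,662 + $3,524 = $91,844 (≤ $100,000).
Total number of payees: 13 + 18 + 26 + 42 + 43 + 31 + 20 + 43 = 236 (≤ 250).
The test is 'or': neither threshold is exceeded.

No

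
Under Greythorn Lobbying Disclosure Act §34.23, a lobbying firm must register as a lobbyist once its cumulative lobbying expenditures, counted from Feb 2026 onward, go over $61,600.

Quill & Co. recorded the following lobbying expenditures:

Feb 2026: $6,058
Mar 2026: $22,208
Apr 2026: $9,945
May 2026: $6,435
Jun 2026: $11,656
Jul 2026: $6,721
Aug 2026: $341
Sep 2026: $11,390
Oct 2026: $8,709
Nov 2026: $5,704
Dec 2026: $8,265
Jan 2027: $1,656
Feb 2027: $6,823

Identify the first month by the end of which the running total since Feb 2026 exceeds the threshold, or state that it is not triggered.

Jul 2026

Through Feb 2026: $6,058
Through Mar 2026: $28,266
Through Apr 2026: $38,211
Through May 2026: $44,646
Through Jun 2026: $56,302
Through Jul 2026: $63,023 ← exceeds threshold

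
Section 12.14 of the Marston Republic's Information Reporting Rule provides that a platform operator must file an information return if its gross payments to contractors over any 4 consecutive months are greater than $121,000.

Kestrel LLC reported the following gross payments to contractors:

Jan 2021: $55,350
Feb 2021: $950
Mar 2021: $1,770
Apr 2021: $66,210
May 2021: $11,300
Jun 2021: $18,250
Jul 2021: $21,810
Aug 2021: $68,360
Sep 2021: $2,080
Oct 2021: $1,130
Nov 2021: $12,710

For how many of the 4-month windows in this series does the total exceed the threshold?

Jan 2021–Apr 2021: $55,350 + $950 + $1,770 + $66,210 = $124,280 (over)
Feb 2021–May 2021: $950 + $1,770 + $66,210 + $11,300 = $80,230 (under)
Mar 2021–Jun 2021: $1,770 + $66,210 + $11,300 + $18,250 = $97,530 (under)
Apr 2021–Jul 2021: $66,210 + $11,300 + $18,250 + $21,810 = $117,570 (under)
May 2021–Aug 2021: $11,300 + $18,250 + $21,810 + $68,360 = $119,720 (under)
Jun 2021–Sep 2021: $18,250 + $21,810 + $68,360 + $2,080 = $110,500 (under)
Jul 2021–Oct 2021: $21,810 + $68,360 + $2,080 + $1,130 = $93,380 (under)
Aug 2021–Nov 2021: $68,360 + $2,080 + $1,130 + $12,710 = $84,280 (under)
1 window exceeds the threshold.

1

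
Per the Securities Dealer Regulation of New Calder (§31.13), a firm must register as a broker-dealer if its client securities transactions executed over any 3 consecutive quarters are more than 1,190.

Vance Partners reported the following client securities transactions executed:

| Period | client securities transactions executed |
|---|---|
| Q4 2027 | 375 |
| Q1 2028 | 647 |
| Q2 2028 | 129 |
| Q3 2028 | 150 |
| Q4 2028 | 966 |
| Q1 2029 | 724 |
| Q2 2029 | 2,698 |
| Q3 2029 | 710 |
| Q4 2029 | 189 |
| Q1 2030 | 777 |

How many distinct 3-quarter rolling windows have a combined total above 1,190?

6

Q4 2027–Q2 2028: 375 + 647 + 129 = 1,151 (under)
Q1 2028–Q3 2028: 647 + 129 + 150 = 926 (under)
Q2 2028–Q4 2028: 129 + 150 + 966 = 1,245 (over)
Q3 2028–Q1 2029: 150 + 966 + 724 = 1,840 (over)
Q4 2028–Q2 2029: 966 + 724 + 2,698 = 4,388 (over)
Q1 2029–Q3 2029: 724 + 2,698 + 710 = 4,132 (over)
Q2 2029–Q4 2029: 2,698 + 710 + 189 = 3,597 (over)
Q3 2029–Q1 2030: 710 + 189 + 777 = 1,676 (over)
6 windows exceed the threshold.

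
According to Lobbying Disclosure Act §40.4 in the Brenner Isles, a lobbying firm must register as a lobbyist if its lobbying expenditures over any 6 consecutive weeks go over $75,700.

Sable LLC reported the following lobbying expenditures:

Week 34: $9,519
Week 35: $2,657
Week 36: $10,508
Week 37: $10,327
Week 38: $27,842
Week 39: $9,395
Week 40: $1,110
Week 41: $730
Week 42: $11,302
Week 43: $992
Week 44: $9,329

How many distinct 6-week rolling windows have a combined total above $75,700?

Week 34–Week 39: $9,519 + $2,657 + $10,508 + $10,327 + $27,842 + $9,395 = $70,248 (under)
Week 35–Week 40: $2,657 + $10,508 + $10,327 + $27,842 + $9,395 + $1,110 = $61,839 (under)
Week 36–Week 41: $10,508 + $10,327 + $27,842 + $9,395 + $1,110 + $730 = $59,912 (under)
Week 37–Week 42: $10,327 + $27,842 + $9,395 + $1,110 + $730 + $11,302 = $60,706 (under)
Week 38–Week 43: $27,842 + $9,395 + $1,110 + $730 + $11,302 + $992 = $51,371 (under)
Week 39–Week 44: $9,395 + $1,110 + $730 + $11,302 + $992 + $9,329 = $32,858 (under)
0 windows exceed the threshold.

0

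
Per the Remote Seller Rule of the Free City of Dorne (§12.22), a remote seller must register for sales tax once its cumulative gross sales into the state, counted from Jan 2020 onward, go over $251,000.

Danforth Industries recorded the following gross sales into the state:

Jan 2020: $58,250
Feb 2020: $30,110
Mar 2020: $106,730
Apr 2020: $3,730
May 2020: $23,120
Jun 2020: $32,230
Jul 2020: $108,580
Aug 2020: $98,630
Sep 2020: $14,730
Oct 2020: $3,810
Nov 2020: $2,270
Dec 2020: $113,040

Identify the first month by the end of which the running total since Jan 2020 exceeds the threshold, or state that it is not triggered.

Jun 2020

Through Jan 2020: $58,250
Through Feb 2020: $88,360
Through Mar 2020: $195,090
Through Apr 2020: $198,820
Through May 2020: $221,940
Through Jun 2020: $254,170 ← exceeds threshold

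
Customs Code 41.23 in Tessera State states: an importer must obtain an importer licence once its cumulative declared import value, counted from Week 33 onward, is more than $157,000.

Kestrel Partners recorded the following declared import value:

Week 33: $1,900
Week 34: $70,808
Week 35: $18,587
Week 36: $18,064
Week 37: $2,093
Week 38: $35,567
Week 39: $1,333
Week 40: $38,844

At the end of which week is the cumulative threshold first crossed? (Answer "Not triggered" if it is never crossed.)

Week 40

Through Week 33: $1,900
Through Week 34: $72,708
Through Week 35: $91,295
Through Week 36: $109,359
Through Week 37: $111,452
Through Week 38: $147,019
Through Week 39: $148,352
Through Week 40: $187,196 ← exceeds threshold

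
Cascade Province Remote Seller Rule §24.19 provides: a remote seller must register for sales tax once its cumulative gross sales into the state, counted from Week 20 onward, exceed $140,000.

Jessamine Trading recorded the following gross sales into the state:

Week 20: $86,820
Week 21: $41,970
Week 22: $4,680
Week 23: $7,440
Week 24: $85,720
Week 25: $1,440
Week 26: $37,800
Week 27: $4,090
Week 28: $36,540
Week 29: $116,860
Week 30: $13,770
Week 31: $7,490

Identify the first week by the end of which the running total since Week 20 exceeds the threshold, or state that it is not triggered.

Through Week 20: $86,820
Through Week 21: $128,790
Through Week 22: $133,470
Through Week 23: $140,910 ← exceeds threshold

Week 23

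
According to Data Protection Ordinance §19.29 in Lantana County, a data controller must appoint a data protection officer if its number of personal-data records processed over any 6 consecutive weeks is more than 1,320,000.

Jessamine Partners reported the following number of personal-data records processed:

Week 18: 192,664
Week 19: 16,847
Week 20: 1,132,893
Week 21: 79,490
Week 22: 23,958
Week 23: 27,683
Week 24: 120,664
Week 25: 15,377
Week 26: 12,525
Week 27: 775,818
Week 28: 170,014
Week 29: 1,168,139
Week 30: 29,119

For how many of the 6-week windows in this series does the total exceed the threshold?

5

Week 18–Week 23: 192,664 + 16,847 + 1,132,893 + 79,490 + 23,958 + 27,683 = 1,473,535 (over)
Week 19–Week 24: 16,847 + 1,132,893 + 79,490 + 23,958 + 27,683 + 120,664 = 1,401,535 (over)
Week 20–Week 25: 1,132,893 + 79,490 + 23,958 + 27,683 + 120,664 + 15,377 = 1,400,065 (over)
Week 21–Week 26: 79,490 + 23,958 + 27,683 + 120,664 + 15,377 + 12,525 = 279,697 (under)
Week 22–Week 27: 23,958 + 27,683 + 120,664 + 15,377 + 12,525 + 775,818 = 976,025 (under)
Week 23–Week 28: 27,683 + 120,664 + 15,377 + 12,525 + 775,818 + 170,014 = 1,122,081 (under)
Week 24–Week 29: 120,664 + 15,377 + 12,525 + 775,818 + 170,014 + 1,168,139 = 2,262,537 (over)
Week 25–Week 30: 15,377 + 12,525 + 775,818 + 170,014 + 1,168,139 + 29,119 = 2,170,992 (over)
5 windows exceed the threshold.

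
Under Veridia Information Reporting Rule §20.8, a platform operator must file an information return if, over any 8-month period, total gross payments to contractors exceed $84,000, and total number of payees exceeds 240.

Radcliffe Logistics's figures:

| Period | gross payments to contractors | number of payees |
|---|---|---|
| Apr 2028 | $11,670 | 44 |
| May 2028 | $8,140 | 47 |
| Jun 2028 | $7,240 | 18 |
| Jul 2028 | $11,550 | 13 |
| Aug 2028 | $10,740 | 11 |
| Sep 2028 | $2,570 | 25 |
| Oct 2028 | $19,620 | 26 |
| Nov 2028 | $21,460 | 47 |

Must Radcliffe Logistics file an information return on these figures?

No

Total gross payments to contractors: $11,670 + $8,140 + $7,240 + $11,550 + $10,740 + $2,570 + $19,620 + $21,460 = $92,990 (> $84,000).
Total number of payees: 44 + 47 + 18 + 13 + 11 + 25 + 26 + 47 = 231 (≤ 240).
The test is 'and': the rule requires both, and at least one is not exceeded.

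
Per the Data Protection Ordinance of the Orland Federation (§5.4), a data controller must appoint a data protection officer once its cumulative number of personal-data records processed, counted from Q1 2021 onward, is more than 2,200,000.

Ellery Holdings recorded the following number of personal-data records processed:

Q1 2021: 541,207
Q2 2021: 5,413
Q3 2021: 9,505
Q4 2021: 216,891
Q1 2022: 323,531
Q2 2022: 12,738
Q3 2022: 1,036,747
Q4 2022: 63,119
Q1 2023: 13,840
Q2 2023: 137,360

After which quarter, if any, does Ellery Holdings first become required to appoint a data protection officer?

Q4 2022

Through Q1 2021: 541,207
Through Q2 2021: 546,620
Through Q3 2021: 556,125
Through Q4 2021: 773,016
Through Q1 2022: 1,096,547
Through Q2 2022: 1,109,285
Through Q3 2022: 2,146,032
Through Q4 2022: 2,209,151 ← exceeds threshold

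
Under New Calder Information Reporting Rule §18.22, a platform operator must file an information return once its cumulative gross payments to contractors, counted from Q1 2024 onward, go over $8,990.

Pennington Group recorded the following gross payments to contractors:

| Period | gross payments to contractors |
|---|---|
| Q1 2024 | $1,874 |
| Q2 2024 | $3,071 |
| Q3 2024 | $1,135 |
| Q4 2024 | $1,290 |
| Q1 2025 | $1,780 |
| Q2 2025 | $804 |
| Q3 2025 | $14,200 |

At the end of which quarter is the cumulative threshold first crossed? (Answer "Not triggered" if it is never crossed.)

Q1 2025

Through Q1 2024: $1,874
Through Q2 2024: $4,945
Through Q3 2024: $6,080
Through Q4 2024: $7,370
Through Q1 2025: $9,150 ← exceeds threshold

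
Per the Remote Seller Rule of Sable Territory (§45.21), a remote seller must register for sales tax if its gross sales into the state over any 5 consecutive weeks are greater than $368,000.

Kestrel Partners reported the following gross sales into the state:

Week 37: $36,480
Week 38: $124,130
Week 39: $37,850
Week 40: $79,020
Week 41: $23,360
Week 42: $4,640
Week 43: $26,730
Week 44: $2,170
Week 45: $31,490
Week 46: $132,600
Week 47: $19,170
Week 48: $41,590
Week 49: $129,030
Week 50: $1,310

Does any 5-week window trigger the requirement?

No

Week 37–Week 41: $36,480 + $124,130 + $37,850 + $79,020 + $23,360 = $300,840 (under)
Week 38–Week 42: $124,130 + $37,850 + $79,020 + $23,360 + $4,640 = $269,000 (under)
Week 39–Week 43: $37,850 + $79,020 + $23,360 + $4,640 + $26,730 = $171,600 (under)
Week 40–Week 44: $79,020 + $23,360 + $4,640 + $26,730 + $2,170 = $135,920 (under)
Week 41–Week 45: $23,360 + $4,640 + $26,730 + $2,170 + $31,490 = $88,390 (under)
Week 42–Week 46: $4,640 + $26,730 + $2,170 + $31,490 + $132,600 = $197,630 (under)
Week 43–Week 47: $26,730 + $2,170 + $31,490 + $132,600 + $19,170 = $212,160 (under)
Week 44–Week 48: $2,170 + $31,490 + $132,600 + $19,170 + $41,590 = $227,020 (under)
Week 45–Week 49: $31,490 + $132,600 + $19,170 + $41,590 + $129,030 = $353,880 (under)
Week 46–Week 50: $132,600 + $19,170 + $41,590 + $129,030 + $1,310 = $323,700 (under)
No window exceeds $368,000.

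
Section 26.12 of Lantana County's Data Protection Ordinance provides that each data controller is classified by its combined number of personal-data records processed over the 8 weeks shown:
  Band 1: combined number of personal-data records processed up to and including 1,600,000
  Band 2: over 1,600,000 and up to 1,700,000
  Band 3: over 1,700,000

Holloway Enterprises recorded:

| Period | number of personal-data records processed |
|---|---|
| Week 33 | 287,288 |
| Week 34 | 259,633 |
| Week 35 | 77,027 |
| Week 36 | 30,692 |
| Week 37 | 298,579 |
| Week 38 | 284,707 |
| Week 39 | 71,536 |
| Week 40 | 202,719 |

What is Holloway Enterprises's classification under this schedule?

Combined number of personal-data records processed: 287,288 + 259,633 + 77,027 + 30,692 + 298,579 + 284,707 + 71,536 + 202,719 = 1,512,181.
1,512,181 ≤ 1,600,000, so Band 1 applies.

Band 1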